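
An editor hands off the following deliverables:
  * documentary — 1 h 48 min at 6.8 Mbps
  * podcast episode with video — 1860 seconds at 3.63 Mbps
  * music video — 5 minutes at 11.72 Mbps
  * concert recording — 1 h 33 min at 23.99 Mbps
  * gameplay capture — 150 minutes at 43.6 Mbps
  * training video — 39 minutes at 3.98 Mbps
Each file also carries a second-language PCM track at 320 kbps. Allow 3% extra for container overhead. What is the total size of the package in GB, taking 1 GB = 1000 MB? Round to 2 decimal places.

Audio: 320 kbps = 0.320 Mbps.
documentary: 7.120 Mbps × 6480 s × 1.03 = 47521.7 Mb
podcast episode with video: 3.950 Mbps × 1860 s × 1.03 = 7567.4 Mb
music video: 12.040 Mbps × 300 s × 1.03 = 3720.4 Mb
concert recording: 24.310 Mbps × 5580 s × 1.03 = 139719.3 Mb
gameplay capture: 43.920 Mbps × 9000 s × 1.03 = 407138.4 Mb
training video: 4.300 Mbps × 2340 s × 1.03 = 10363.9 Mb
Total: 616031.1 Mb = 77003.9 MB.
= 77.00 GB.

77.00 GB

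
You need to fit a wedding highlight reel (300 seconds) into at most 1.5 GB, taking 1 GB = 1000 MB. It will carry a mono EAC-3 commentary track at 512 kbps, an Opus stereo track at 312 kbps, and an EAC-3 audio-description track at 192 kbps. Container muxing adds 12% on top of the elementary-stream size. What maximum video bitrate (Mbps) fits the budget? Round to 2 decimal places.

Budget: 1.5 GB = 12000.0 Mb.
Stream payload after overhead: 12000.0 / 1.12 = 10714.3 Mb.
Total bitrate budget: 10714.3 Mb / 300 s = 35.714 Mbps.
Audio total: 512 + 312 + 192 = 1016 kbps = 1.016 Mbps.
Video: 35.714 − 1.016 = 34.698 Mbps.

34.70 Mbps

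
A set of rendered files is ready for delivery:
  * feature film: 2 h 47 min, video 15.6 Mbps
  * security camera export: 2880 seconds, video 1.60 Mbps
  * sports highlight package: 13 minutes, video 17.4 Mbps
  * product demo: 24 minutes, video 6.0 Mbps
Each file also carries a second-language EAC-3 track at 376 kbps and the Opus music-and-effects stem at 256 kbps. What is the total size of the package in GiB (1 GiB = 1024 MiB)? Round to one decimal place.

22.4 GiB

Audio total: 376 + 256 = 632 kbps = 0.632 Mbps.
feature film: 16.232 Mbps × 10020 s = 162644.6 Mb
security camera export: 2.232 Mbps × 2880 s = 6428.2 Mb
sports highlight package: 18.032 Mbps × 780 s = 14065.0 Mb
product demo: 6.632 Mbps × 1440 s = 9550.1 Mb
Total: 192687.8 Mb = 24086.0 MB.
= 22.43 GiB.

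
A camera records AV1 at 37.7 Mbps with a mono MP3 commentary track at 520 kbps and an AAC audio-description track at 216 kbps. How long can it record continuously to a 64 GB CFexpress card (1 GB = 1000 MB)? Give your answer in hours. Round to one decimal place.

3.7 hours

Audio total: 520 + 216 = 736 kbps = 0.736 Mbps.
Total bitrate: 37.7 + 0.736 = 38.436 Mbps.
Capacity: 64 GB = 512,000 Mb.
Recording time: 512,000 / 38.436 = 13,321 s ≈ 3.70 hours.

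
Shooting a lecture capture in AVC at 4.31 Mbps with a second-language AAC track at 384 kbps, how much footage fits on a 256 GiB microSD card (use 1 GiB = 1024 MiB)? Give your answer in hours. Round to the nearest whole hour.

Audio: 384 kbps = 0.384 Mbps.
Total bitrate: 4.31 + 0.384 = 4.694 Mbps.
Capacity: 256 GiB = 2,199,023 Mb.
Recording time: 2,199,023 / 4.694 = 468,475 s ≈ 130 hours.

130 hours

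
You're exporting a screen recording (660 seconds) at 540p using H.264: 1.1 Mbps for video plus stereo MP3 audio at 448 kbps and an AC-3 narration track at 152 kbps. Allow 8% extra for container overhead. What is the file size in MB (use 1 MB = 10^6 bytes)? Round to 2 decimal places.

Audio total: 448 + 152 = 600 kbps = 0.600 Mbps.
Total bitrate: 1.1 + 0.600 = 1.700 Mbps.
Stream data: 1.700 Mbps × 660 s = 1122.0 Mb.
With 8% container overhead: ×1.08.
1,212 Mb ÷ 8 = 151.5 MB → 151.5 MB.

151.47 MB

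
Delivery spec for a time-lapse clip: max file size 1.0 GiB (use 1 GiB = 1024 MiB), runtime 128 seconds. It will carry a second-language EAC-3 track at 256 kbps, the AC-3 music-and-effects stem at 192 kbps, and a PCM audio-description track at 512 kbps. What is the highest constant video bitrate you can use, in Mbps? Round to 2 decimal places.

66.15 Mbps

Budget: 1.0 GiB = 8589.9 Mb.
Total bitrate budget: 8589.9 Mb / 128 s = 67.109 Mbps.
Audio total: 256 + 192 + 512 = 960 kbps = 0.960 Mbps.
Video: 67.109 − 0.960 = 66.149 Mbps.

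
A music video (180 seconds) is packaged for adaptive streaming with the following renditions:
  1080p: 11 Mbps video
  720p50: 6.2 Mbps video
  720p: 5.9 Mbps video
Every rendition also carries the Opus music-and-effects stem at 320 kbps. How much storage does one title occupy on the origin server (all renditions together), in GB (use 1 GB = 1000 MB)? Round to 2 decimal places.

0.54 GB

Audio: 320 kbps = 0.320 Mbps.
Sum of rendition bitrates: (11+0.320) + (6.2+0.320) + (5.9+0.320) = 24.060 Mbps.
× 180 s = 4,331 Mb = 541.4 MB = 0.5413 GB.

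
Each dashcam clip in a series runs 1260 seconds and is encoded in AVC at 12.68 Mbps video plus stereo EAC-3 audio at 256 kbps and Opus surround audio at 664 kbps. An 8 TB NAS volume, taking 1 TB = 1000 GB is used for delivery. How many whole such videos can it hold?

Audio total: 256 + 664 = 920 kbps = 0.920 Mbps.
Total bitrate: 13.600 Mbps.
Per item: 13.600 Mbps × 1260 s = 17,136 Mb = 2,142 MB.
Capacity: 8 TB = 64,000,000 Mb; 3734.83 items → 3734 complete.

3734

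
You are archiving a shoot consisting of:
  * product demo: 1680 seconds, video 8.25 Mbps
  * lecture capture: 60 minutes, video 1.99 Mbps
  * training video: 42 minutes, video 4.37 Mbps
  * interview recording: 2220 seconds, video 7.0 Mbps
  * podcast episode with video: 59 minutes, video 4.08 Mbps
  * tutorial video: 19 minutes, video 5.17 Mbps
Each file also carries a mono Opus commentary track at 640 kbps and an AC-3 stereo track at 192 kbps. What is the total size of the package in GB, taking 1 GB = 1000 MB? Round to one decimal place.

10.0 GB

Audio total: 640 + 192 = 832 kbps = 0.832 Mbps.
product demo: 9.082 Mbps × 1680 s = 15257.8 Mb
lecture capture: 2.822 Mbps × 3600 s = 10159.2 Mb
training video: 5.202 Mbps × 2520 s = 13109.0 Mb
interview recording: 7.832 Mbps × 2220 s = 17387.0 Mb
podcast episode with video: 4.912 Mbps × 3540 s = 17388.5 Mb
tutorial video: 6.002 Mbps × 1140 s = 6842.3 Mb
Total: 80143.8 Mb = 10018.0 MB.
= 10.02 GB.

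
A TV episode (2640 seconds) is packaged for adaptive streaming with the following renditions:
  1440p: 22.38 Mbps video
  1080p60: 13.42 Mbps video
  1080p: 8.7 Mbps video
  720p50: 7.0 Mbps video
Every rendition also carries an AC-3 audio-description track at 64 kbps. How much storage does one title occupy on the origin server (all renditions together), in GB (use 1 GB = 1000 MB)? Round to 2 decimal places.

17.08 GB

Audio: 64 kbps = 0.064 Mbps.
Sum of rendition bitrates: (22.38+0.064) + (13.42+0.064) + (8.7+0.064) + (7.0+0.064) = 51.756 Mbps.
× 2640 s = 136,636 Mb = 17,079 MB = 17.08 GB.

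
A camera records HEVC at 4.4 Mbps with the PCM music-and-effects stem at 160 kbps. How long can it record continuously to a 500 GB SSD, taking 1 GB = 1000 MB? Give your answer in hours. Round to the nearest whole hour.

Audio: 160 kbps = 0.160 Mbps.
Total bitrate: 4.4 + 0.160 = 4.560 Mbps.
Capacity: 500 GB = 4,000,000 Mb.
Recording time: 4,000,000 / 4.560 = 877,193 s ≈ 244 hours.

244 hours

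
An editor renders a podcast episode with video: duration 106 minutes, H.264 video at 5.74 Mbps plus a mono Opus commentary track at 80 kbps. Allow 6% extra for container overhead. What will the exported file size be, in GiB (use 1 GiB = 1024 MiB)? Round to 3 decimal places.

4.568 GiB

106 min = 6360 s
Audio: 80 kbps = 0.080 Mbps.
Total bitrate: 5.74 + 0.080 = 5.820 Mbps.
Stream data: 5.820 Mbps × 6360 s = 37015.2 Mb.
With 6% container overhead: ×1.06.
39,236 Mb = 4,904,514,000 bytes ÷ 1,073,741,824 = 4.568 GiB.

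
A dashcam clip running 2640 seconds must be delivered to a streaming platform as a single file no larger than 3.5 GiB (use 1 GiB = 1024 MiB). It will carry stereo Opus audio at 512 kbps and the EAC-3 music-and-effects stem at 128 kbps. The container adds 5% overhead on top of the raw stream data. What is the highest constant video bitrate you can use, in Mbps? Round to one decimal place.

Budget: 3.5 GiB = 30064.8 Mb.
Stream payload after overhead: 30064.8 / 1.05 = 28633.1 Mb.
Total bitrate budget: 28633.1 Mb / 2640 s = 10.846 Mbps.
Audio total: 512 + 128 = 640 kbps = 0.640 Mbps.
Video: 10.846 − 0.640 = 10.206 Mbps.

10.2 Mbps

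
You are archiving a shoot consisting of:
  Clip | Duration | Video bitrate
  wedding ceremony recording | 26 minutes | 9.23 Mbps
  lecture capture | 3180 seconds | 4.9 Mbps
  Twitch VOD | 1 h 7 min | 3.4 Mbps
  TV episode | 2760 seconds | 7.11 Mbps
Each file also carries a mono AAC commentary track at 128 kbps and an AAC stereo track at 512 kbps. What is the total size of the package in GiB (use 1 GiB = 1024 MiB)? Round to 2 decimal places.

Audio total: 128 + 512 = 640 kbps = 0.640 Mbps.
wedding ceremony recording: 9.870 Mbps × 1560 s = 15397.2 Mb
lecture capture: 5.540 Mbps × 3180 s = 17617.2 Mb
Twitch VOD: 4.040 Mbps × 4020 s = 16240.8 Mb
TV episode: 7.750 Mbps × 2760 s = 21390.0 Mb
Total: 70645.2 Mb = 8830.6 MB.
= 8.224 GiB.

8.22 GiB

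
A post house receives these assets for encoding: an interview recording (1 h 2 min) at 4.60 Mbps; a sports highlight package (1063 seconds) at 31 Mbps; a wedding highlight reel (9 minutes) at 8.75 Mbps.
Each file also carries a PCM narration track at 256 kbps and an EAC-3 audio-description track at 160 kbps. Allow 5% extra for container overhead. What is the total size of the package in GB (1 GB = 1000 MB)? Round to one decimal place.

Audio total: 256 + 160 = 416 kbps = 0.416 Mbps.
interview recording: 5.016 Mbps × 3720 s × 1.05 = 19592.5 Mb
sports highlight package: 31.416 Mbps × 1063 s × 1.05 = 35065.0 Mb
wedding highlight reel: 9.166 Mbps × 540 s × 1.05 = 5197.1 Mb
Total: 59854.6 Mb = 7481.8 MB.
= 7.482 GB.

7.5 GB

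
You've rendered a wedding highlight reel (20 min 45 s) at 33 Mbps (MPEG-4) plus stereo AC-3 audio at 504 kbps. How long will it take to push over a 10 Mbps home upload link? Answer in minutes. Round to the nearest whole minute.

70 minutes

20 min 45 s = 1245 s
Audio: 504 kbps = 0.504 Mbps.
Total bitrate: 33.504 Mbps.
File: 33.504 Mbps × 1245 s = 41712.5 Mb.
At 10 Mbps: 41712.5 / 10 = 4171.2 s ≈ 69.5 minutes.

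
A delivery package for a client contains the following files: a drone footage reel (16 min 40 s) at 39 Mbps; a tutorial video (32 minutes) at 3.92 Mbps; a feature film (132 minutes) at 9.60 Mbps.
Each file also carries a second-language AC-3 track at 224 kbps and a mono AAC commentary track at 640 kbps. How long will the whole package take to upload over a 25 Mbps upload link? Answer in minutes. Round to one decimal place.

87.9 minutes

Audio total: 224 + 640 = 864 kbps = 0.864 Mbps.
drone footage reel: 39.864 Mbps × 1000 s = 39864.0 Mb
tutorial video: 4.784 Mbps × 1920 s = 9185.3 Mb
feature film: 10.464 Mbps × 7920 s = 82874.9 Mb
Total: 131924.2 Mb = 16490.5 MB.
At 25 Mbps: 131924.2 / 25 = 5277 s ≈ 87.9 minutes.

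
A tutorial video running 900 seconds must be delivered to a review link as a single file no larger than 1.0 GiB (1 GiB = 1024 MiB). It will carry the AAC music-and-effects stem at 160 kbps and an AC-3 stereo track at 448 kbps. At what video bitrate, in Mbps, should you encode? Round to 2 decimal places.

8.94 Mbps

Budget: 1.0 GiB = 8589.9 Mb.
Total bitrate budget: 8589.9 Mb / 900 s = 9.544 Mbps.
Audio total: 160 + 448 = 608 kbps = 0.608 Mbps.
Video: 9.544 − 0.608 = 8.936 Mbps.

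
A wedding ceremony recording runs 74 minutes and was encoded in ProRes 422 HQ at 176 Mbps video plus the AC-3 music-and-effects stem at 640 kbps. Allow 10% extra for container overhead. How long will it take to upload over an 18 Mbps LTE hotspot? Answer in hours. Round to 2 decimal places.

13.31 hours

74 min = 4440 s
Audio: 640 kbps = 0.640 Mbps.
Total bitrate: 176.640 Mbps.
File: 176.640 Mbps × 4440 s = 784281.6 Mb.
With 10% container overhead: ×1.10. → 862709.8 Mb.
At 18 Mbps: 862709.8 / 18 = 47928.3 s ≈ 13.3 hours.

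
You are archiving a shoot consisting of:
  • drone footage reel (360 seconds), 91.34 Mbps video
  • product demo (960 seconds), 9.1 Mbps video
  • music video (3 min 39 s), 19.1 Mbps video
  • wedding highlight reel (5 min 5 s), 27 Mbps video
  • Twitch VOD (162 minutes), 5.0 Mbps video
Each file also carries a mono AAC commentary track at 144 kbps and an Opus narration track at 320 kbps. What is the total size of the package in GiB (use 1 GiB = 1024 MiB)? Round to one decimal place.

Audio total: 144 + 320 = 464 kbps = 0.464 Mbps.
drone footage reel: 91.804 Mbps × 360 s = 33049.4 Mb
product demo: 9.564 Mbps × 960 s = 9181.4 Mb
music video: 19.564 Mbps × 219 s = 4284.5 Mb
wedding highlight reel: 27.464 Mbps × 305 s = 8376.5 Mb
Twitch VOD: 5.464 Mbps × 9720 s = 53110.1 Mb
Total: 108002.0 Mb = 13500.2 MB.
= 12.57 GiB.

12.6 GiB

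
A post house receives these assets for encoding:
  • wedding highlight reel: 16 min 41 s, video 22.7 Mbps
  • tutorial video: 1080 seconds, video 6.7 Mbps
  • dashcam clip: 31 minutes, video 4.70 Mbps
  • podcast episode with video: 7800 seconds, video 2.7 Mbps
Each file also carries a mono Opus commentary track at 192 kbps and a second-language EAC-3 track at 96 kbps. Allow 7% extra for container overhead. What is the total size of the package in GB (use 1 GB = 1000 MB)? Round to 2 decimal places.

Audio total: 192 + 96 = 288 kbps = 0.288 Mbps.
wedding highlight reel: 22.988 Mbps × 1001 s × 1.07 = 24621.8 Mb
tutorial video: 6.988 Mbps × 1080 s × 1.07 = 8075.3 Mb
dashcam clip: 4.988 Mbps × 1860 s × 1.07 = 9927.1 Mb
podcast episode with video: 2.988 Mbps × 7800 s × 1.07 = 24937.8 Mb
Total: 67562.1 Mb = 8445.3 MB.
= 8.445 GB.

8.45 GB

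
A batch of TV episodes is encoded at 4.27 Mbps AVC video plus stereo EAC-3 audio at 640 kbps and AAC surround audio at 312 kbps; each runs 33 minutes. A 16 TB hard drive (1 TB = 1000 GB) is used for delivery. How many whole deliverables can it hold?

12379

33 min = 1980 s
Audio total: 640 + 312 = 952 kbps = 0.952 Mbps.
Total bitrate: 5.222 Mbps.
Per item: 5.222 Mbps × 1980 s = 10,340 Mb = 1,292 MB.
Capacity: 16 TB = 128,000,000 Mb; 12379.64 items → 12379 complete.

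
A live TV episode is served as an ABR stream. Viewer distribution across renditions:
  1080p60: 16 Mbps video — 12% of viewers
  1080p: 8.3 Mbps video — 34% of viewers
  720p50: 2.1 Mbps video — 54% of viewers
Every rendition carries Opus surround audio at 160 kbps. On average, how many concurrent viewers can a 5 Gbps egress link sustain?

828

Audio: 160 kbps = 0.160 Mbps.
Average per-viewer bitrate: 0.12×16.160 + 0.34×8.460 + 0.54×2.260 = 6.036 Mbps.
5 Gbps = 5,000 Mbps; 5,000 / 6.036 = 828.36 → 828.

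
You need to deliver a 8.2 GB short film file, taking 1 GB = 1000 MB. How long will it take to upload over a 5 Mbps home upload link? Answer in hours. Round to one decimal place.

File: 8.2 GB = 65600.0 Mb.
At 5 Mbps: 65600.0 / 5 = 13120.0 s ≈ 3.64 hours.

3.6 hours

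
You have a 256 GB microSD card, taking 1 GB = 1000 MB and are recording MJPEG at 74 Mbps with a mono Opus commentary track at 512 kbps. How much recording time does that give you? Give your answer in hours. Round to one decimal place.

Audio: 512 kbps = 0.512 Mbps.
Total bitrate: 74 + 0.512 = 74.512 Mbps.
Capacity: 256 GB = 2,048,000 Mb.
Recording time: 2,048,000 / 74.512 = 27,486 s ≈ 7.63 hours.

7.6 hours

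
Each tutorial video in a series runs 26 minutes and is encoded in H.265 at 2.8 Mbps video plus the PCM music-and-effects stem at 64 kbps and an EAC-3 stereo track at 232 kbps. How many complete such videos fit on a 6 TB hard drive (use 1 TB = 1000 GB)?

26 min = 1560 s
Audio total: 64 + 232 = 296 kbps = 0.296 Mbps.
Total bitrate: 3.096 Mbps.
Per item: 3.096 Mbps × 1560 s = 4,830 Mb = 603.7 MB.
Capacity: 6 TB = 48,000,000 Mb; 9938.38 items → 9938 complete.

9938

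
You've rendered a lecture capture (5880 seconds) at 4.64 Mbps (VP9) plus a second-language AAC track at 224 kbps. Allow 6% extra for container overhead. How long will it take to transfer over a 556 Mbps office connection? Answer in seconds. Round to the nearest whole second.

Audio: 224 kbps = 0.224 Mbps.
Total bitrate: 4.864 Mbps.
File: 4.864 Mbps × 5880 s = 28600.3 Mb.
With 6% container overhead: ×1.06. → 30316.3 Mb.
At 556 Mbps: 30316.3 / 556 = 54.5 s ≈ 54.5 seconds.

55 seconds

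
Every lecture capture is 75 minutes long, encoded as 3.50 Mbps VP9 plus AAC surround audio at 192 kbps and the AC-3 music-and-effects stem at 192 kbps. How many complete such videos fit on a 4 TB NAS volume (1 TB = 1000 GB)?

1830

75 min = 4500 s
Audio total: 192 + 192 = 384 kbps = 0.384 Mbps.
Total bitrate: 3.884 Mbps.
Per item: 3.884 Mbps × 4500 s = 17,478 Mb = 2,185 MB.
Capacity: 4 TB = 32,000,000 Mb; 1830.87 items → 1830 complete.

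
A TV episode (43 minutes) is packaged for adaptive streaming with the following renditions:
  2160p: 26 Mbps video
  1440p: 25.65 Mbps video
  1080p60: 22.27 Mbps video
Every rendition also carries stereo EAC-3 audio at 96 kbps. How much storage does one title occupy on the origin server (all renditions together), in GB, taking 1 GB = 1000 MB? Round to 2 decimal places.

23.93 GB

43 min = 2580 s
Audio: 96 kbps = 0.096 Mbps.
Sum of rendition bitrates: (26+0.096) + (25.65+0.096) + (22.27+0.096) = 74.208 Mbps.
× 2580 s = 191,457 Mb = 23,932 MB = 23.93 GB.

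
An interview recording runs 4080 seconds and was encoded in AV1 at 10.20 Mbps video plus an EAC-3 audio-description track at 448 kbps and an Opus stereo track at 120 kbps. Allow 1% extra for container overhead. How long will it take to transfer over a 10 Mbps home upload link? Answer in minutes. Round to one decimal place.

74.0 minutes

Audio total: 448 + 120 = 568 kbps = 0.568 Mbps.
Total bitrate: 10.768 Mbps.
File: 10.768 Mbps × 4080 s = 43933.4 Mb.
With 1% container overhead: ×1.01. → 44372.8 Mb.
At 10 Mbps: 44372.8 / 10 = 4437.3 s ≈ 74 minutes.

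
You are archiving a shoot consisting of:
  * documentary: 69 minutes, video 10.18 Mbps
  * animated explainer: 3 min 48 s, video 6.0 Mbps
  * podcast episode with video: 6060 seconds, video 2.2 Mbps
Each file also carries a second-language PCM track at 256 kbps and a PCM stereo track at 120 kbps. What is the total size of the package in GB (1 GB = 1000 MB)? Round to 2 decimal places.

7.60 GB

Audio total: 256 + 120 = 376 kbps = 0.376 Mbps.
documentary: 10.556 Mbps × 4140 s = 43701.8 Mb
animated explainer: 6.376 Mbps × 228 s = 1453.7 Mb
podcast episode with video: 2.576 Mbps × 6060 s = 15610.6 Mb
Total: 60766.1 Mb = 7595.8 MB.
= 7.596 GB.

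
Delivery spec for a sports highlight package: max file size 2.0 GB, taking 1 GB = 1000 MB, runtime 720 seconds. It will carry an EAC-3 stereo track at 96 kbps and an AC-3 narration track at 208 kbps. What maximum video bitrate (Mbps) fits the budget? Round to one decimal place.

21.9 Mbps

Budget: 2.0 GB = 16000.0 Mb.
Total bitrate budget: 16000.0 Mb / 720 s = 22.222 Mbps.
Audio total: 96 + 208 = 304 kbps = 0.304 Mbps.
Video: 22.222 − 0.304 = 21.918 Mbps.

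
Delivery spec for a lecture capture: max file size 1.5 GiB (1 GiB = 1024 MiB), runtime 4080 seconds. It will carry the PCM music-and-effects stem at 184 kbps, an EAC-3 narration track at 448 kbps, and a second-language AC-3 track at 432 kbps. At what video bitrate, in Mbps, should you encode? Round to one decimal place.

2.1 Mbps

Budget: 1.5 GiB = 12884.9 Mb.
Total bitrate budget: 12884.9 Mb / 4080 s = 3.158 Mbps.
Audio total: 184 + 448 + 432 = 1064 kbps = 1.064 Mbps.
Video: 3.158 − 1.064 = 2.094 Mbps.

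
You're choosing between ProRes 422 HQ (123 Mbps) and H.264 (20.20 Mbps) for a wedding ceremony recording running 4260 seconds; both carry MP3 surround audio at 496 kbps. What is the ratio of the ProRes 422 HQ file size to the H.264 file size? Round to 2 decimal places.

Audio: 496 kbps = 0.496 Mbps.
ProRes 422 HQ: 123.496 Mbps × 4260 s = 526093.0 Mb = 61.245 GiB.
H.264: 20.696 Mbps × 4260 s = 88165.0 Mb = 10.264 GiB.
Ratio: 61.245 / 10.264 = 5.967.

5.97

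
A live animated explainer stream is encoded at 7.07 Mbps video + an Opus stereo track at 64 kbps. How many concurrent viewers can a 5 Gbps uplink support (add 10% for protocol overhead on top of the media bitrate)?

Audio: 64 kbps = 0.064 Mbps.
Per-viewer media rate: 7.134 Mbps.
On the wire with 10% overhead: 7.847 Mbps.
5 Gbps = 5,000 Mbps; 5,000 / 7.847 = 637.15 → 637 viewers.

637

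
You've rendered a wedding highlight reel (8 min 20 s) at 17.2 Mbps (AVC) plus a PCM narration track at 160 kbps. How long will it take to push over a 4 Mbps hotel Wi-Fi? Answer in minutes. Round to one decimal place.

36.2 minutes

8 min 20 s = 500 s
Audio: 160 kbps = 0.160 Mbps.
Total bitrate: 17.360 Mbps.
File: 17.360 Mbps × 500 s = 8680.0 Mb.
At 4 Mbps: 8680.0 / 4 = 2170.0 s ≈ 36.2 minutes.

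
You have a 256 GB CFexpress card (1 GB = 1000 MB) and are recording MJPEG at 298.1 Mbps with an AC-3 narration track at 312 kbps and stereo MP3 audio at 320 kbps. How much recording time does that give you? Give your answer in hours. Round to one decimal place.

1.9 hours

Audio total: 312 + 320 = 632 kbps = 0.632 Mbps.
Total bitrate: 298.1 + 0.632 = 298.732 Mbps.
Capacity: 256 GB = 2,048,000 Mb.
Recording time: 2,048,000 / 298.732 = 6,856 s ≈ 1.90 hours.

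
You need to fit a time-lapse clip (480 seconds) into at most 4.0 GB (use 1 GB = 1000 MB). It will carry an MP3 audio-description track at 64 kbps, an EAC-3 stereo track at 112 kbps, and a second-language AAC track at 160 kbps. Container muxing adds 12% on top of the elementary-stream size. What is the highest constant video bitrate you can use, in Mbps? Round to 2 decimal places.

59.19 Mbps

Budget: 4.0 GB = 32000.0 Mb.
Stream payload after overhead: 32000.0 / 1.12 = 28571.4 Mb.
Total bitrate budget: 28571.4 Mb / 480 s = 59.524 Mbps.
Audio total: 64 + 112 + 160 = 336 kbps = 0.336 Mbps.
Video: 59.524 − 0.336 = 59.188 Mbps.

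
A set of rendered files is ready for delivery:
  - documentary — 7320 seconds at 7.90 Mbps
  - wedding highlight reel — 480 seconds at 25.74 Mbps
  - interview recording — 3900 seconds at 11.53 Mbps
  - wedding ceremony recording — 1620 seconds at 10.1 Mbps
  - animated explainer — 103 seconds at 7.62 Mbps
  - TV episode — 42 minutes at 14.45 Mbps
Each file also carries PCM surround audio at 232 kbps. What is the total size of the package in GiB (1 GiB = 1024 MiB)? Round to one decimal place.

20.1 GiB

Audio: 232 kbps = 0.232 Mbps.
documentary: 8.132 Mbps × 7320 s = 59526.2 Mb
wedding highlight reel: 25.972 Mbps × 480 s = 12466.6 Mb
interview recording: 11.762 Mbps × 3900 s = 45871.8 Mb
wedding ceremony recording: 10.332 Mbps × 1620 s = 16737.8 Mb
animated explainer: 7.852 Mbps × 103 s = 808.8 Mb
TV episode: 14.682 Mbps × 2520 s = 36998.6 Mb
Total: 172409.8 Mb = 21551.2 MB.
= 20.07 GiB.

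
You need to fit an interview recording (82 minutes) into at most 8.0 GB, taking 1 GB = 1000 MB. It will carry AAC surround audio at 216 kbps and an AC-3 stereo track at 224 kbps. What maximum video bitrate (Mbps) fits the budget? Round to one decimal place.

12.6 Mbps

Budget: 8.0 GB = 64000.0 Mb.
82 min = 4920 s
Total bitrate budget: 64000.0 Mb / 4920 s = 13.008 Mbps.
Audio total: 216 + 224 = 440 kbps = 0.440 Mbps.
Video: 13.008 − 0.440 = 12.568 Mbps.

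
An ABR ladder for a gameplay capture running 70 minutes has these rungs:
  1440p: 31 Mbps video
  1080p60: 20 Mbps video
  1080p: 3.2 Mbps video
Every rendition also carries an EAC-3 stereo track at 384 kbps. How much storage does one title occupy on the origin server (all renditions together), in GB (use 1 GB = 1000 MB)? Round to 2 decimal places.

70 min = 4200 s
Audio: 384 kbps = 0.384 Mbps.
Sum of rendition bitrates: (31+0.384) + (20+0.384) + (3.2+0.384) = 55.352 Mbps.
× 4200 s = 232,478 Mb = 29,060 MB = 29.06 GB.

29.06 GB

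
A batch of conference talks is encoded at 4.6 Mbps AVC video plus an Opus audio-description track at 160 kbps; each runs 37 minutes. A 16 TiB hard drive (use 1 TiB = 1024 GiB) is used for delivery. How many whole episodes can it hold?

13318

37 min = 2220 s
Audio: 160 kbps = 0.160 Mbps.
Total bitrate: 4.760 Mbps.
Per item: 4.760 Mbps × 2220 s = 10,567 Mb = 1,321 MB.
Capacity: 16 TiB = 140,737,488 Mb; 13318.33 items → 13318 complete.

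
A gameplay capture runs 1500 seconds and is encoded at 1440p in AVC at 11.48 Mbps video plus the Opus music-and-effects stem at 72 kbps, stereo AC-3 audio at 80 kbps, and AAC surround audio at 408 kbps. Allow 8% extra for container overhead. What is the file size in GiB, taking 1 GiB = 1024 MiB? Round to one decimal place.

2.3 GiB

Audio total: 72 + 80 + 408 = 560 kbps = 0.560 Mbps.
Total bitrate: 11.48 + 0.560 = 12.040 Mbps.
Stream data: 12.040 Mbps × 1500 s = 18060.0 Mb.
With 8% container overhead: ×1.08.
19,505 Mb = 2,438,100,000 bytes ÷ 1,073,741,824 = 2.271 GiB.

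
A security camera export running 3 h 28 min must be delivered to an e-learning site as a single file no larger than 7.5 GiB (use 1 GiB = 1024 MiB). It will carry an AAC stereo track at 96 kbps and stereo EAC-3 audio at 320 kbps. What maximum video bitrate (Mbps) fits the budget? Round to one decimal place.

Budget: 7.5 GiB = 64424.5 Mb.
3 h 28 min = 208 min = 12480 s
Total bitrate budget: 64424.5 Mb / 12480 s = 5.162 Mbps.
Audio total: 96 + 320 = 416 kbps = 0.416 Mbps.
Video: 5.162 − 0.416 = 4.746 Mbps.

4.7 Mbps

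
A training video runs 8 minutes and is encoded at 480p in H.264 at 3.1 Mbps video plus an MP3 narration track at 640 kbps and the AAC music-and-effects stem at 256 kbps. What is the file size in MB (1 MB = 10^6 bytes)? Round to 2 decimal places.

8 min = 480 s
Audio total: 640 + 256 = 896 kbps = 0.896 Mbps.
Total bitrate: 3.1 + 0.896 = 3.996 Mbps.
Stream data: 3.996 Mbps × 480 s = 1918.1 Mb.
1,918 Mb ÷ 8 = 239.8 MB → 239.8 MB.

239.76 MB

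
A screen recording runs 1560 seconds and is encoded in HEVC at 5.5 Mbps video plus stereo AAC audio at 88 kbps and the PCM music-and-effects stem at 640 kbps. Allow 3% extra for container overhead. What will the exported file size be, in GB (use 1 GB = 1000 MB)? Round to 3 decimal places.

Audio total: 88 + 640 = 728 kbps = 0.728 Mbps.
Total bitrate: 5.5 + 0.728 = 6.228 Mbps.
Stream data: 6.228 Mbps × 1560 s = 9715.7 Mb.
With 3% container overhead: ×1.03.
10,007 Mb ÷ 8 = 1,251 MB → 1.251 GB.

1.251 GB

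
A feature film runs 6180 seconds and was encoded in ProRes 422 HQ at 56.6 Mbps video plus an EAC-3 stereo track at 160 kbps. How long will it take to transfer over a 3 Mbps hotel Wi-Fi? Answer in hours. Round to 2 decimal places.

Audio: 160 kbps = 0.160 Mbps.
Total bitrate: 56.760 Mbps.
File: 56.760 Mbps × 6180 s = 350776.8 Mb.
At 3 Mbps: 350776.8 / 3 = 116925.6 s ≈ 32.5 hours.

32.48 hours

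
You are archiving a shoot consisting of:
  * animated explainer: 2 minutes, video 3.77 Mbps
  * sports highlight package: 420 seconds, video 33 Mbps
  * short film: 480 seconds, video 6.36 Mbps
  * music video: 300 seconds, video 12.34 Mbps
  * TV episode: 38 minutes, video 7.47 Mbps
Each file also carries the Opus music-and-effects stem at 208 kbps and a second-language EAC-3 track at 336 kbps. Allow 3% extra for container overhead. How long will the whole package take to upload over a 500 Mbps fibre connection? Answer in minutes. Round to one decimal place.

1.4 minutes

Audio total: 208 + 336 = 544 kbps = 0.544 Mbps.
animated explainer: 4.314 Mbps × 120 s × 1.03 = 533.2 Mb
sports highlight package: 33.544 Mbps × 420 s × 1.03 = 14511.1 Mb
short film: 6.904 Mbps × 480 s × 1.03 = 3413.3 Mb
music video: 12.884 Mbps × 300 s × 1.03 = 3981.2 Mb
TV episode: 8.014 Mbps × 2280 s × 1.03 = 18820.1 Mb
Total: 41258.9 Mb = 5157.4 MB.
At 500 Mbps: 41258.9 / 500 = 83 s ≈ 1.38 minutes.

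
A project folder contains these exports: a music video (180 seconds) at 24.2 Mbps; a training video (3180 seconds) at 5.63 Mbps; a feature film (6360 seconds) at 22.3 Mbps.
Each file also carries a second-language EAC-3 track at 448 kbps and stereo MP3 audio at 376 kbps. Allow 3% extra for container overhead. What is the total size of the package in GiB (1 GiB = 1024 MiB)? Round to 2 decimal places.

Audio total: 448 + 376 = 824 kbps = 0.824 Mbps.
music video: 25.024 Mbps × 180 s × 1.03 = 4639.4 Mb
training video: 6.454 Mbps × 3180 s × 1.03 = 21139.4 Mb
feature film: 23.124 Mbps × 6360 s × 1.03 = 151480.7 Mb
Total: 177259.6 Mb = 22157.4 MB.
= 20.64 GiB.

20.64 GiB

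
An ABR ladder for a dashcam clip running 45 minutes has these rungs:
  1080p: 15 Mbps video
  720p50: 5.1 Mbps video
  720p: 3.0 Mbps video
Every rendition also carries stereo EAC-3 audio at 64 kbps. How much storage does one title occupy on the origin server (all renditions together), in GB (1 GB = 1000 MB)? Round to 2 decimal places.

7.86 GB

45 min = 2700 s
Audio: 64 kbps = 0.064 Mbps.
Sum of rendition bitrates: (15+0.064) + (5.1+0.064) + (3.0+0.064) = 23.292 Mbps.
× 2700 s = 62,888 Mb = 7,861 MB = 7.861 GB.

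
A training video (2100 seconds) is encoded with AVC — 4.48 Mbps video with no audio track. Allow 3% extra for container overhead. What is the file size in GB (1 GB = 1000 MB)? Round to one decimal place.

Total bitrate: 4.48 Mbps.
Stream data: 4.480 Mbps × 2100 s = 9408.0 Mb.
With 3% container overhead: ×1.03.
9,690 Mb ÷ 8 = 1,211 MB → 1.211 GB.

1.2 GB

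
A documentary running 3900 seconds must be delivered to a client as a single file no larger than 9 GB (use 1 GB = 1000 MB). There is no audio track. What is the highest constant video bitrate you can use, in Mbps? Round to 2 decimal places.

18.46 Mbps

Budget: 9 GB = 72000.0 Mb.
Total bitrate budget: 72000.0 Mb / 3900 s = 18.462 Mbps.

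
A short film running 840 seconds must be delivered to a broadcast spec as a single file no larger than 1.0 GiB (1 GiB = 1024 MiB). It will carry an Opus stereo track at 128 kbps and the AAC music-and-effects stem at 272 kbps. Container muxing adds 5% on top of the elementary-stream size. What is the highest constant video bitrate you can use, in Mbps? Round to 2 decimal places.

Budget: 1.0 GiB = 8589.9 Mb.
Stream payload after overhead: 8589.9 / 1.05 = 8180.9 Mb.
Total bitrate budget: 8180.9 Mb / 840 s = 9.739 Mbps.
Audio total: 128 + 272 = 400 kbps = 0.400 Mbps.
Video: 9.739 − 0.400 = 9.339 Mbps.

9.34 Mbps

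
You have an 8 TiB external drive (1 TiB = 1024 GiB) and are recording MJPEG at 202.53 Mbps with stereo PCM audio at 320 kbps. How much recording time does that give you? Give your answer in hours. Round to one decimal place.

96.4 hours

Audio: 320 kbps = 0.320 Mbps.
Total bitrate: 202.53 + 0.320 = 202.850 Mbps.
Capacity: 8 TiB = 70,368,744 Mb.
Recording time: 70,368,744 / 202.850 = 346,900 s ≈ 96.4 hours.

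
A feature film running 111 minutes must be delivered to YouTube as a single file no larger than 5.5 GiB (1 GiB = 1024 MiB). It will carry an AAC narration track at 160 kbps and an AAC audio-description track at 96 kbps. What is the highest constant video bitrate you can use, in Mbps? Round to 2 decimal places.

Budget: 5.5 GiB = 47244.6 Mb.
111 min = 6660 s
Total bitrate budget: 47244.6 Mb / 6660 s = 7.094 Mbps.
Audio total: 160 + 96 = 256 kbps = 0.256 Mbps.
Video: 7.094 − 0.256 = 6.838 Mbps.

6.84 Mbps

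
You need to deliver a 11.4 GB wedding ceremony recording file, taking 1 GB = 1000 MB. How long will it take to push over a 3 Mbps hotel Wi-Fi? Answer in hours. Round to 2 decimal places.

8.44 hours

File: 11.4 GB = 91200.0 Mb.
At 3 Mbps: 91200.0 / 3 = 30400.0 s ≈ 8.44 hours.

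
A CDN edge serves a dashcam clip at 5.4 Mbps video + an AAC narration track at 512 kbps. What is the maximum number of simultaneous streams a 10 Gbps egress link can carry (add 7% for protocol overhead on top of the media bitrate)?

Audio: 512 kbps = 0.512 Mbps.
Per-viewer media rate: 5.912 Mbps.
On the wire with 7% overhead: 6.326 Mbps.
10 Gbps = 10,000 Mbps; 10,000 / 6.326 = 1580.82 → 1580 viewers.

1580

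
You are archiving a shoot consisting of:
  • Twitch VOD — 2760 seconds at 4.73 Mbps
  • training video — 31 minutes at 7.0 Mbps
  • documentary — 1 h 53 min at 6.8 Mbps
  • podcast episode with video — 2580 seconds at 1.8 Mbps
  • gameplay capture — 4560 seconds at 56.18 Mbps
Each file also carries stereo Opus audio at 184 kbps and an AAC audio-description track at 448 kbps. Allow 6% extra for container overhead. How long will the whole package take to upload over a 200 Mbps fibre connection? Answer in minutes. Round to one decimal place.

Audio total: 184 + 448 = 632 kbps = 0.632 Mbps.
Twitch VOD: 5.362 Mbps × 2760 s × 1.06 = 15687.1 Mb
training video: 7.632 Mbps × 1860 s × 1.06 = 15047.3 Mb
documentary: 7.432 Mbps × 6780 s × 1.06 = 53412.3 Mb
podcast episode with video: 2.432 Mbps × 2580 s × 1.06 = 6651.0 Mb
gameplay capture: 56.812 Mbps × 4560 s × 1.06 = 274606.5 Mb
Total: 365404.1 Mb = 45675.5 MB.
At 200 Mbps: 365404.1 / 200 = 1827 s ≈ 30.5 minutes.

30.5 minutes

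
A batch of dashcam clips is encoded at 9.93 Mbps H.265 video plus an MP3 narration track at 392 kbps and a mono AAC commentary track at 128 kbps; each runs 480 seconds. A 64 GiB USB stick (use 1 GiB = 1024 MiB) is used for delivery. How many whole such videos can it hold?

109

Audio total: 392 + 128 = 520 kbps = 0.520 Mbps.
Total bitrate: 10.450 Mbps.
Per item: 10.450 Mbps × 480 s = 5,016 Mb = 627.0 MB.
Capacity: 64 GiB = 549,756 Mb; 109.60 items → 109 complete.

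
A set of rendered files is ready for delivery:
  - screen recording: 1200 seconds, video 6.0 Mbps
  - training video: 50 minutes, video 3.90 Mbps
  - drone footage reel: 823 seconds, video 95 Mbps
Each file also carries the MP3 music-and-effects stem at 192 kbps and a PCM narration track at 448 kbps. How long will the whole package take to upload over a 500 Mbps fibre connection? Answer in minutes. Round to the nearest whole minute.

Audio total: 192 + 448 = 640 kbps = 0.640 Mbps.
screen recording: 6.640 Mbps × 1200 s = 7968.0 Mb
training video: 4.540 Mbps × 3000 s = 13620.0 Mb
drone footage reel: 95.640 Mbps × 823 s = 78711.7 Mb
Total: 100299.7 Mb = 12537.5 MB.
At 500 Mbps: 100299.7 / 500 = 201 s ≈ 3.34 minutes.

3 minutes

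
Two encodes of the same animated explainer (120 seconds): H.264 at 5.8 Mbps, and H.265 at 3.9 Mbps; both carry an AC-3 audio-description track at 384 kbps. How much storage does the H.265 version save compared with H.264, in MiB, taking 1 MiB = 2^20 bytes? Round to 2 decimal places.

Audio: 384 kbps = 0.384 Mbps.
H.264: 6.184 Mbps × 120 s = 742.1 Mb = 88.463 MiB.
H.265: 4.284 Mbps × 120 s = 514.1 Mb = 61.283 MiB.
Saving: 88.463 − 61.283 = 27.180 MiB.

27.18 MiB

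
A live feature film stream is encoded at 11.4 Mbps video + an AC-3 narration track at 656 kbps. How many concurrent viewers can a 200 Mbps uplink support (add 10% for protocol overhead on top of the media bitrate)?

15

Audio: 656 kbps = 0.656 Mbps.
Per-viewer media rate: 12.056 Mbps.
On the wire with 10% overhead: 13.262 Mbps.
200 Mbps = 200.0 Mbps; 200.0 / 13.262 = 15.08 → 15 viewers.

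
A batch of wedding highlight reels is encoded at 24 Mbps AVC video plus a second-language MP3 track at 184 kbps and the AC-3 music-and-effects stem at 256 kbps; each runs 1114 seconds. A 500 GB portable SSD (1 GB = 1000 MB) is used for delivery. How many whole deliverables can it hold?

146

Audio total: 184 + 256 = 440 kbps = 0.440 Mbps.
Total bitrate: 24.440 Mbps.
Per item: 24.440 Mbps × 1114 s = 27,226 Mb = 3,403 MB.
Capacity: 500 GB = 4,000,000 Mb; 146.92 items → 146 complete.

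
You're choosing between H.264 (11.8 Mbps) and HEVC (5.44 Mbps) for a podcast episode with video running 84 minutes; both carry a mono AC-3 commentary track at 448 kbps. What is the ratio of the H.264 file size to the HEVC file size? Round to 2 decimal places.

84 min = 5040 s
Audio: 448 kbps = 0.448 Mbps.
H.264: 12.248 Mbps × 5040 s = 61729.9 Mb = 7.186 GiB.
HEVC: 5.888 Mbps × 5040 s = 29675.5 Mb = 3.455 GiB.
Ratio: 7.186 / 3.455 = 2.080.

2.08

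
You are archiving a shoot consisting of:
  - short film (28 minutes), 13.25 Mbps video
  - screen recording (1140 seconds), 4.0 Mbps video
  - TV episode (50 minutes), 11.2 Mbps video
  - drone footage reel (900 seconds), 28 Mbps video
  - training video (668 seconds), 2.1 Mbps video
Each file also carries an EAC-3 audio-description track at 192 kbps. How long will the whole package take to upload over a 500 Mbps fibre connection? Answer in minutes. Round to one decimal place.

Audio: 192 kbps = 0.192 Mbps.
short film: 13.442 Mbps × 1680 s = 22582.6 Mb
screen recording: 4.192 Mbps × 1140 s = 4778.9 Mb
TV episode: 11.392 Mbps × 3000 s = 34176.0 Mb
drone footage reel: 28.192 Mbps × 900 s = 25372.8 Mb
training video: 2.292 Mbps × 668 s = 1531.1 Mb
Total: 88441.3 Mb = 11055.2 MB.
At 500 Mbps: 88441.3 / 500 = 177 s ≈ 2.95 minutes.

2.9 minutes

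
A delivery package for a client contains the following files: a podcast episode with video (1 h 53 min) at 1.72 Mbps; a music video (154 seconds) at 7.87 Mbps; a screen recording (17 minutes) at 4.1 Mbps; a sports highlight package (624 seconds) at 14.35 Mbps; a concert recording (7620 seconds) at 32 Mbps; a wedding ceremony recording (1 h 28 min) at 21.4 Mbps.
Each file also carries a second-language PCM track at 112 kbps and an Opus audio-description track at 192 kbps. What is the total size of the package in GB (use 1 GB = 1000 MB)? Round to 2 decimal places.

Audio total: 112 + 192 = 304 kbps = 0.304 Mbps.
podcast episode with video: 2.024 Mbps × 6780 s = 13722.7 Mb
music video: 8.174 Mbps × 154 s = 1258.8 Mb
screen recording: 4.404 Mbps × 1020 s = 4492.1 Mb
sports highlight package: 14.654 Mbps × 624 s = 9144.1 Mb
concert recording: 32.304 Mbps × 7620 s = 246156.5 Mb
wedding ceremony recording: 21.704 Mbps × 5280 s = 114597.1 Mb
Total: 389371.3 Mb = 48671.4 MB.
= 48.67 GB.

48.67 GB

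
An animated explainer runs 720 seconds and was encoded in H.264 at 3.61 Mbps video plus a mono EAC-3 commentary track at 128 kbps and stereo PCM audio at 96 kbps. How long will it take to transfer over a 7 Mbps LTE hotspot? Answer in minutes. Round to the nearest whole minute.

7 minutes

Audio total: 128 + 96 = 224 kbps = 0.224 Mbps.
Total bitrate: 3.834 Mbps.
File: 3.834 Mbps × 720 s = 2760.5 Mb.
At 7 Mbps: 2760.5 / 7 = 394.4 s ≈ 6.57 minutes.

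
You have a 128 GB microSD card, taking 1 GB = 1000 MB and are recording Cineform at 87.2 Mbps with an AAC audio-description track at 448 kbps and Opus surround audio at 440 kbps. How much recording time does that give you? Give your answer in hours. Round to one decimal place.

3.2 hours

Audio total: 448 + 440 = 888 kbps = 0.888 Mbps.
Total bitrate: 87.2 + 0.888 = 88.088 Mbps.
Capacity: 128 GB = 1,024,000 Mb.
Recording time: 1,024,000 / 88.088 = 11,625 s ≈ 3.23 hours.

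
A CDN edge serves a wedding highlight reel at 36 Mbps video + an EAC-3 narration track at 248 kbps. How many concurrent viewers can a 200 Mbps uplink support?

Audio: 248 kbps = 0.248 Mbps.
Per-viewer media rate: 36.248 Mbps.
200 Mbps = 200.0 Mbps; 200.0 / 36.248 = 5.52 → 5 viewers.

5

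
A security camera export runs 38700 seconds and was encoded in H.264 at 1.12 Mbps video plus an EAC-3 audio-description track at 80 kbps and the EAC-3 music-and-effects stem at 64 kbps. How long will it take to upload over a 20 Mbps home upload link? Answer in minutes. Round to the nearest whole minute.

Audio total: 80 + 64 = 144 kbps = 0.144 Mbps.
Total bitrate: 1.264 Mbps.
File: 1.264 Mbps × 38700 s = 48916.8 Mb.
At 20 Mbps: 48916.8 / 20 = 2445.8 s ≈ 40.8 minutes.

41 minutes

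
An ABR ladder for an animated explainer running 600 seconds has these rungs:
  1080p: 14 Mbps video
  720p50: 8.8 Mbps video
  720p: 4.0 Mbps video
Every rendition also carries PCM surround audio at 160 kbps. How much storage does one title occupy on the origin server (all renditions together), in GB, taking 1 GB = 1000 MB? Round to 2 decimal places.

2.05 GB

Audio: 160 kbps = 0.160 Mbps.
Sum of rendition bitrates: (14+0.160) + (8.8+0.160) + (4.0+0.160) = 27.280 Mbps.
× 600 s = 16,368 Mb = 2,046 MB = 2.046 GB.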